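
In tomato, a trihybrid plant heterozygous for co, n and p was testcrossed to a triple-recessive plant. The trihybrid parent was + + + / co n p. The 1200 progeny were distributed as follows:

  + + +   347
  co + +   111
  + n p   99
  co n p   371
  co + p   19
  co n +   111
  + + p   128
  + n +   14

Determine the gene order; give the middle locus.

The two rarest classes, + n + and co + p, are the double crossovers. Comparing them with the parentals, only the n allele has switched, so n is the middle locus and the order is co – n – p.

n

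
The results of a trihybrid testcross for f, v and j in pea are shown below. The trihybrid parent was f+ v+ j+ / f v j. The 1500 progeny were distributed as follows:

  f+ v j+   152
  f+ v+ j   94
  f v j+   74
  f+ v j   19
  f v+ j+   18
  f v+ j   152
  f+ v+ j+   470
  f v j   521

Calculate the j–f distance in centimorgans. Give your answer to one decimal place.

The two rarest classes, f v+ j+ and f+ v j, are the double crossovers. Comparing them with the parentals, only the f allele has switched, so f is the middle locus and the order is j – f – v.
Crossovers in the j–f interval produce the single-crossover classes f+ v+ j and f v j+ (94 + 74 = 168) plus the double crossovers (37).
RF(j–f) = (168 + 37) / 1500 = 205/1500 = 0.1367 → 13.7 centimorgans.

13.7 centimorgans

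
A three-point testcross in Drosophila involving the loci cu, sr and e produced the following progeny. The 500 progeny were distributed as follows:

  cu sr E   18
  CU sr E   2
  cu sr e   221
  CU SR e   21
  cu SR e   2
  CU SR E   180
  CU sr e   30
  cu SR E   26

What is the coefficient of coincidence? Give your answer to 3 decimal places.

0.775

The two most frequent reciprocal classes, cu sr e and CU SR E, are the parental types, so the F1 was cu sr e / CU SR E.
The two rarest classes, cu SR e and CU sr E, are the double crossovers. Comparing them with the parentals, only the sr allele has switched, so sr is the middle locus and the order is e – sr – cu.
e–sr: (39 + 4)/500 = 0.0860; sr–cu: (56 + 4)/500 = 0.1200.
Expected DCO frequency = 0.0860 × 0.1200 ≈ 0.01032; observed = 4/500 ≈ 0.00800.
Coefficient of coincidence = 0.00800/0.01032 ≈ 0.775.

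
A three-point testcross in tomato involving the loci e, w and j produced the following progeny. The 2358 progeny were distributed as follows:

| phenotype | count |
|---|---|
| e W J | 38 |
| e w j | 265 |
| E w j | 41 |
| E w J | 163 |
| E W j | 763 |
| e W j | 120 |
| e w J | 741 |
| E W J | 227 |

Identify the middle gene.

The two most frequent reciprocal classes, e w J and E W j, are the parental types, so the F1 was e w J / E W j.
The two rarest classes, e W J and E w j, are the double crossovers. Comparing them with the parentals, only the w allele has switched, so w is the middle locus and the order is j – w – e.

w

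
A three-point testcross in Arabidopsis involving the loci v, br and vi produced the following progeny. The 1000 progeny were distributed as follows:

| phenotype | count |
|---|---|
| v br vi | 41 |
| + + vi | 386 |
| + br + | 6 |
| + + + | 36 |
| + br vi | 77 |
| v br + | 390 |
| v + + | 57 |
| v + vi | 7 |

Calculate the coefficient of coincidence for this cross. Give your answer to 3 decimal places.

0.983

The two most frequent reciprocal classes, v br + and + + vi, are the parental types, so the F1 was v br + / + + vi.
The two rarest classes, + br + and v + vi, are the double crossovers. Comparing them with the parentals, only the v allele has switched, so v is the middle locus and the order is br – v – vi.
br–v: (134 + 13)/1000 = 0.1470; v–vi: (77 + 13)/1000 = 0.0900.
Expected DCO frequency = 0.1470 × 0.0900 ≈ 0.01323; observed = 13/1000 ≈ 0.01300.
Coefficient of coincidence = 0.01300/0.01323 ≈ 0.983.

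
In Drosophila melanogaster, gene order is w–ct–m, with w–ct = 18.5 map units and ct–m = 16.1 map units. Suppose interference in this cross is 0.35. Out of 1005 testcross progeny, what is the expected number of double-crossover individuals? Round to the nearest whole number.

19

Map distances give recombination frequencies of 0.185 and 0.161 for the two intervals.
With interference 0.35 (so coincidence = 0.65), expected double-crossover frequency = 0.185 × 0.161 × 0.65 = 0.01936.
Expected number = 0.01936 × 1005 = 19.46 ≈ 19.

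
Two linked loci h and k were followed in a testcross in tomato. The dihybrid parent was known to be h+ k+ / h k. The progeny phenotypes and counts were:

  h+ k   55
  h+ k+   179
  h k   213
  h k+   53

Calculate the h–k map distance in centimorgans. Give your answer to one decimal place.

21.6 centimorgans

The recombinant classes are h+ k and h k+: 55 + 53 = 108.
Recombination frequency = 108/500 = 0.2160 ≈ 21.6%, i.e. 21.6 centimorgans.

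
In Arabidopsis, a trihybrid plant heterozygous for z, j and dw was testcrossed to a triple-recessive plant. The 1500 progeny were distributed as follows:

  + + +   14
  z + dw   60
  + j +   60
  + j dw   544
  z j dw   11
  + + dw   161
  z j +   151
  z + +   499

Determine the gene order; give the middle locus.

The two most frequent reciprocal classes, z + + and + j dw, are the parental types, so the F1 was z + + / + j dw.
The two rarest classes, + + + and z j dw, are the double crossovers. Comparing them with the parentals, only the z allele has switched, so z is the middle locus and the order is j – z – dw.

z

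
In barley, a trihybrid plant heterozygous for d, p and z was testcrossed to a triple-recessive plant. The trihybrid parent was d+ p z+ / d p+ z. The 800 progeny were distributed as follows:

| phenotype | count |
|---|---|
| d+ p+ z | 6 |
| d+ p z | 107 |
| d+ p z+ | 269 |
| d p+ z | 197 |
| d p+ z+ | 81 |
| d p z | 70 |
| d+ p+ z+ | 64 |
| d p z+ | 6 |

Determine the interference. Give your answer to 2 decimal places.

0.67

The two rarest classes, d p z+ and d+ p+ z, are the double crossovers. Comparing them with the parentals, only the d allele has switched, so d is the middle locus and the order is p – d – z.
p–d: (134 + 12)/800 = 0.1825; d–z: (188 + 12)/800 = 0.2500.
Expected DCO frequency = 0.1825 × 0.2500 ≈ 0.04562; observed = 12/800 ≈ 0.01500.
Coefficient of coincidence = 0.01500/0.04562 ≈ 0.33; interference = 1 − 0.33 = 0.67.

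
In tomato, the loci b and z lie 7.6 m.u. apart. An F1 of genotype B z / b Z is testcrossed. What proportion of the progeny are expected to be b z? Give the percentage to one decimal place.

3.8%

A map distance of 7.6 m.u. corresponds to a recombination frequency of 0.076.
The F1 is B z / b Z, so b z is a recombinant gamete class with expected frequency r/2 = 0.076/2 = 0.0380.
That is 0.0380 = 3.8% of the progeny.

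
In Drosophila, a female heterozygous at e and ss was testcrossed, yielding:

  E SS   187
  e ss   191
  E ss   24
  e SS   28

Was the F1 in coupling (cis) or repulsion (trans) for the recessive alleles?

The two most frequent classes are E SS (187) and e ss (191); these are the parental (non-recombinant) types.
So the F1 carried E SS on one chromosome and e ss on the other — the recessive alleles are on the same chromosome (cis / coupling).

cis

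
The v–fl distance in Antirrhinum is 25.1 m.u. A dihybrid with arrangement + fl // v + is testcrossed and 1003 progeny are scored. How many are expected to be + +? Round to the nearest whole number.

A map distance of 25.1 m.u. corresponds to a recombination frequency of 0.251.
The F1 is + fl / v +, so + + is a recombinant gamete class with expected frequency r/2 = 0.251/2 = 0.1255.
Expected number = 0.1255 × 1003 = 125.88 ≈ 126.

126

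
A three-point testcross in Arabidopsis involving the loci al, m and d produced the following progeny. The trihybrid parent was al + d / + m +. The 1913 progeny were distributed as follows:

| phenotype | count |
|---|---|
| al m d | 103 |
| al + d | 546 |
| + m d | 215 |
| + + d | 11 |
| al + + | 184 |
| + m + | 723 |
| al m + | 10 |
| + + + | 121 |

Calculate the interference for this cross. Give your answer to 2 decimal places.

0.61

The two rarest classes, + + d and al m +, are the double crossovers. Comparing them with the parentals, only the al allele has switched, so al is the middle locus and the order is d – al – m.
d–al: (399 + 21)/1913 = 0.2196; al–m: (224 + 21)/1913 = 0.1281.
Expected DCO frequency = 0.2196 × 0.1281 ≈ 0.02813; observed = 21/1913 ≈ 0.01098.
Coefficient of coincidence = 0.01098/0.02813 ≈ 0.39; interference = 1 − 0.39 = 0.61.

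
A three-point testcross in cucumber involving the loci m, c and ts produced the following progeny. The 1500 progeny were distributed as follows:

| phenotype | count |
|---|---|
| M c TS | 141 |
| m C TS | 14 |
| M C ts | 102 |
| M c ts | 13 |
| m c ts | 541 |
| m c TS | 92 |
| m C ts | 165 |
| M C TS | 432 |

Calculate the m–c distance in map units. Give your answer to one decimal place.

22.2 map units

The two most frequent reciprocal classes, m c ts and M C TS, are the parental types, so the F1 was m c ts / M C TS.
The two rarest classes, M c ts and m C TS, are the double crossovers. Comparing them with the parentals, only the m allele has switched, so m is the middle locus and the order is ts – m – c.
Crossovers in the m–c interval produce the single-crossover classes m C ts and M c TS (165 + 141 = 306) plus the double crossovers (27).
RF(m–c) = (306 + 27) / 1500 = 333/1500 = 0.2220 → 22.2 map units.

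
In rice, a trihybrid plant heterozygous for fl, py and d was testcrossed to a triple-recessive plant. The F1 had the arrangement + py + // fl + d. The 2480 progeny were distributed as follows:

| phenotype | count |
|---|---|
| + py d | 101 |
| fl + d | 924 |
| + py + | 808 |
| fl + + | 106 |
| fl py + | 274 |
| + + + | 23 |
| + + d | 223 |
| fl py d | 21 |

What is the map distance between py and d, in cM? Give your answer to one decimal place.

10.1 cM

The two rarest classes, + + + and fl py d, are the double crossovers. Comparing them with the parentals, only the py allele has switched, so py is the middle locus and the order is fl – py – d.
Crossovers in the py–d interval produce the single-crossover classes + py d and fl + + (101 + 106 = 207) plus the double crossovers (44).
RF(py–d) = (207 + 44) / 2480 = 251/2480 = 0.1012 → 10.1 cM.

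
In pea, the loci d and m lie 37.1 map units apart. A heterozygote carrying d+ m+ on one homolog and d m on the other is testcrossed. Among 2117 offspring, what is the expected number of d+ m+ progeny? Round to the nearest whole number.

A map distance of 37.1 map units corresponds to a recombination frequency of 0.371.
The F1 is d+ m+ / d m, so d+ m+ is a parental gamete class with expected frequency (1 − r)/2 = 0.629/2 = 0.3145.
Expected number = 0.3145 × 2117 = 665.80 ≈ 666.

666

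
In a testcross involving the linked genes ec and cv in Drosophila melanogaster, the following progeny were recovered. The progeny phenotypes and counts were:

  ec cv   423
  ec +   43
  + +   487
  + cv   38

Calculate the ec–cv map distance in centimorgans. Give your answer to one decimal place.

8.2 centimorgans

The two most frequent classes, + + (487) and ec cv (423), are the parental types, so the F1 was + + / ec cv.
The recombinant classes are + cv and ec +: 38 + 43 = 81.
Recombination frequency = 81/991 = 0.0817 ≈ 8.2%, i.e. 8.2 centimorgans.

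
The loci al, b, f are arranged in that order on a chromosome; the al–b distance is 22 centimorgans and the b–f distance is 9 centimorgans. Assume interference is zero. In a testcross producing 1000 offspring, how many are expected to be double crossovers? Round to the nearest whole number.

Map distances give recombination frequencies of 0.220 and 0.090 for the two intervals.
With no interference, expected double-crossover frequency = 0.220 × 0.090 = 0.01980.
Expected number = 0.01980 × 1000 = 19.80 ≈ 20.

20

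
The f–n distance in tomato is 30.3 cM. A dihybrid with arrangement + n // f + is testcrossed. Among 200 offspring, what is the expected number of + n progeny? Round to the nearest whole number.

A map distance of 30.3 cM corresponds to a recombination frequency of 0.303.
The F1 is + n / f +, so + n is a parental gamete class with expected frequency (1 − r)/2 = 0.697/2 = 0.3485.
Expected number = 0.3485 × 200 = 69.70 ≈ 70.

70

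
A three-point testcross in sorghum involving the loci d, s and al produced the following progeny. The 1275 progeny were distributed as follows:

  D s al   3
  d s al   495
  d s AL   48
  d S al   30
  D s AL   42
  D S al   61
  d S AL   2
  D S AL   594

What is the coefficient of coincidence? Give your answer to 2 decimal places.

0.73

The two most frequent reciprocal classes, D S AL and d s al, are the parental types, so the F1 was D S AL / d s al.
The two rarest classes, d S AL and D s al, are the double crossovers. Comparing them with the parentals, only the d allele has switched, so d is the middle locus and the order is s – d – al.
s–d: (72 + 5)/1275 = 0.0604; d–al: (109 + 5)/1275 = 0.0894.
Expected DCO frequency = 0.0604 × 0.0894 ≈ 0.00540; observed = 5/1275 ≈ 0.00392.
Coefficient of coincidence = 0.00392/0.00540 ≈ 0.73.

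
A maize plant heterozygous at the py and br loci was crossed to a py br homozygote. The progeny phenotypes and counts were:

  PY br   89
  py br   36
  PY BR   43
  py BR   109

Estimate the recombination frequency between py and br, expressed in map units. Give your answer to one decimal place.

28.5 map units

The two most frequent classes, PY br (89) and py BR (109), are the parental types, so the F1 was PY br / py BR.
The recombinant classes are PY BR and py br: 43 + 36 = 79.
Recombination frequency = 79/277 = 0.2852 ≈ 28.5%, i.e. 28.5 map units.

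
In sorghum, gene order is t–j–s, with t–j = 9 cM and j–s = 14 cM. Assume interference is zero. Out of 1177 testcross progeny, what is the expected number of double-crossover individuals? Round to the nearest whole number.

15

Map distances give recombination frequencies of 0.090 and 0.140 for the two intervals.
With no interference, expected double-crossover frequency = 0.090 × 0.140 = 0.01260.
Expected number = 0.01260 × 1177 = 14.83 ≈ 15.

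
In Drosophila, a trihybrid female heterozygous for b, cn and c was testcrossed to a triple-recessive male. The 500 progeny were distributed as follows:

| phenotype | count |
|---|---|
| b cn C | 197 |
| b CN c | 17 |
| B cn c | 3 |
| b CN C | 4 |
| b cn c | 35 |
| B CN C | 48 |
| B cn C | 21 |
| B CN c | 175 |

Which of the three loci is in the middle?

The two most frequent reciprocal classes, B CN c and b cn C, are the parental types, so the F1 was B CN c / b cn C.
The two rarest classes, B cn c and b CN C, are the double crossovers. Comparing them with the parentals, only the cn allele has switched, so cn is the middle locus and the order is c – cn – b.

cn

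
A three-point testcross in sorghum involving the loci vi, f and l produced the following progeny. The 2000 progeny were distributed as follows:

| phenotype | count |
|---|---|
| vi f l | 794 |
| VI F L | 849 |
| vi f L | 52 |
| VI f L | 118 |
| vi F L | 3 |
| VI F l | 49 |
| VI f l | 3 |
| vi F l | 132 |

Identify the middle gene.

The two most frequent reciprocal classes, vi f l and VI F L, are the parental types, so the F1 was vi f l / VI F L.
The two rarest classes, VI f l and vi F L, are the double crossovers. Comparing them with the parentals, only the vi allele has switched, so vi is the middle locus and the order is l – vi – f.

vi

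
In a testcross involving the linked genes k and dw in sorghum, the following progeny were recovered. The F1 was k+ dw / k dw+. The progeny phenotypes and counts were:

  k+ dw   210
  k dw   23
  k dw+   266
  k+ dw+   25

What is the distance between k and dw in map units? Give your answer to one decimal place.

9.2 map units

The recombinant classes are k+ dw+ and k dw: 25 + 23 = 48.
Recombination frequency = 48/524 = 0.0916 ≈ 9.2%, i.e. 9.2 map units.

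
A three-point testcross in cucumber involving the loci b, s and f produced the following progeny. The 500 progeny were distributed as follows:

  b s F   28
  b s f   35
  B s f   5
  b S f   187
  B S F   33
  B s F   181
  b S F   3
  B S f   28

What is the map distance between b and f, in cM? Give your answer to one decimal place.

The two most frequent reciprocal classes, B s F and b S f, are the parental types, so the F1 was B s F / b S f.
The two rarest classes, B s f and b S F, are the double crossovers. Comparing them with the parentals, only the f allele has switched, so f is the middle locus and the order is b – f – s.
Crossovers in the b–f interval produce the single-crossover classes b s F and B S f (28 + 28 = 56) plus the double crossovers (8).
RF(b–f) = (56 + 8) / 500 = 64/500 = 0.1280 → 12.8 cM.

12.8 cM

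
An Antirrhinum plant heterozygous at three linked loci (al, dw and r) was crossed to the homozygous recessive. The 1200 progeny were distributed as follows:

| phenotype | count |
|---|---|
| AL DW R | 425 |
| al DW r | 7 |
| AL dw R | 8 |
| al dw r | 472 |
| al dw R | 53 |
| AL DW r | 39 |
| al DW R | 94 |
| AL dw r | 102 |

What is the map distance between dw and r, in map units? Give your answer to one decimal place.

The two most frequent reciprocal classes, al dw r and AL DW R, are the parental types, so the F1 was al dw r / AL DW R.
The two rarest classes, al DW r and AL dw R, are the double crossovers. Comparing them with the parentals, only the dw allele has switched, so dw is the middle locus and the order is al – dw – r.
Crossovers in the dw–r interval produce the single-crossover classes al dw R and AL DW r (53 + 39 = 92) plus the double crossovers (15).
RF(dw–r) = (92 + 15) / 1200 = 107/1200 = 0.0892 → 8.9 map units.

8.9 map units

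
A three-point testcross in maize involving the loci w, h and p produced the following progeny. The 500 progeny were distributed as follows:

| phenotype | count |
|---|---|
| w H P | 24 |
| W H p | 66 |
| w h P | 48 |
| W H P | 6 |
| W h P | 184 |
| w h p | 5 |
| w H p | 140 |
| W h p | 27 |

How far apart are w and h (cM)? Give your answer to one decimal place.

The two most frequent reciprocal classes, W h P and w H p, are the parental types, so the F1 was W h P / w H p.
The two rarest classes, W H P and w h p, are the double crossovers. Comparing them with the parentals, only the h allele has switched, so h is the middle locus and the order is p – h – w.
Crossovers in the h–w interval produce the single-crossover classes w h P and W H p (48 + 66 = 114) plus the double crossovers (11).
RF(h–w) = (114 + 11) / 500 = 125/500 = 0.2500 → 25.0 cM.

25.0 cM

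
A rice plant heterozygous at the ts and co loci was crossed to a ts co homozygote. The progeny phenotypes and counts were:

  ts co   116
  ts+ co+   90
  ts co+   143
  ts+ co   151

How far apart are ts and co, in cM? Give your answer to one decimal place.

41.2 cM

The two most frequent classes, ts+ co (151) and ts co+ (143), are the parental types, so the F1 was ts+ co / ts co+.
The recombinant classes are ts+ co+ and ts co: 90 + 116 = 206.
Recombination frequency = 206/500 = 0.4120 ≈ 41.2%, i.e. 41.2 cM.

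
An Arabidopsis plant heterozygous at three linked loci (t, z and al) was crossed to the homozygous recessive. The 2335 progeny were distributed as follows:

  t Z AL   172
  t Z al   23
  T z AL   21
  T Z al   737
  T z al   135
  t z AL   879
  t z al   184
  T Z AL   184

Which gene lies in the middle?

The two most frequent reciprocal classes, t z AL and T Z al, are the parental types, so the F1 was t z AL / T Z al.
The two rarest classes, T z AL and t Z al, are the double crossovers. Comparing them with the parentals, only the t allele has switched, so t is the middle locus and the order is al – t – z.

t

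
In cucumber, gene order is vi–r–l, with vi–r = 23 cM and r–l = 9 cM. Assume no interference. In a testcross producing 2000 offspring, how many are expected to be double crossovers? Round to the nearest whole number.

41

Map distances give recombination frequencies of 0.230 and 0.090 for the two intervals.
With no interference, expected double-crossover frequency = 0.230 × 0.090 = 0.02070.
Expected number = 0.02070 × 2000 = 41.40 ≈ 41.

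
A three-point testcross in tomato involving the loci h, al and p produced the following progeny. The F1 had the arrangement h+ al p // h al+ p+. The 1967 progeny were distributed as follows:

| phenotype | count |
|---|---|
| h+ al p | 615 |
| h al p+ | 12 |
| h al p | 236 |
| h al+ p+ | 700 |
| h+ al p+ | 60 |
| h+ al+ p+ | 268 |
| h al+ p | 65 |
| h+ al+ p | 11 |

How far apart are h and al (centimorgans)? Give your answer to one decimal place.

26.8 centimorgans

The two rarest classes, h+ al+ p and h al p+, are the double crossovers. Comparing them with the parentals, only the al allele has switched, so al is the middle locus and the order is h – al – p.
Crossovers in the h–al interval produce the single-crossover classes h al p and h+ al+ p+ (236 + 268 = 504) plus the double crossovers (23).
RF(h–al) = (504 + 23) / 1967 = 527/1967 = 0.2679 → 26.8 centimorgans.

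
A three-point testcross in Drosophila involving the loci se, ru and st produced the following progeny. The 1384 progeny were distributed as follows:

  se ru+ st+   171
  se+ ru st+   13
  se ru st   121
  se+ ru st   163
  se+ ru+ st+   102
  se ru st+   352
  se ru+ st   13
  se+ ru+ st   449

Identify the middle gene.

The two most frequent reciprocal classes, se ru st+ and se+ ru+ st, are the parental types, so the F1 was se ru st+ / se+ ru+ st.
The two rarest classes, se+ ru st+ and se ru+ st, are the double crossovers. Comparing them with the parentals, only the se allele has switched, so se is the middle locus and the order is ru – se – st.

se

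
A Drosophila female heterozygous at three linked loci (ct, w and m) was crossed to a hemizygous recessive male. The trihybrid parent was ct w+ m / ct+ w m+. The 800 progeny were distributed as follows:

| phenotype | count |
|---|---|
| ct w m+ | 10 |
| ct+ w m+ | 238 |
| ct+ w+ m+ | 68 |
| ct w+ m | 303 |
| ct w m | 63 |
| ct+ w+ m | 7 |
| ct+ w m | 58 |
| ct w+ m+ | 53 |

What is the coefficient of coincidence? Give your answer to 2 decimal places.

The two rarest classes, ct+ w+ m and ct w m+, are the double crossovers. Comparing them with the parentals, only the ct allele has switched, so ct is the middle locus and the order is m – ct – w.
m–ct: (111 + 17)/800 = 0.1600; ct–w: (131 + 17)/800 = 0.1850.
Expected DCO frequency = 0.1600 × 0.1850 ≈ 0.02960; observed = 17/800 ≈ 0.02125.
Coefficient of coincidence = 0.02125/0.02960 ≈ 0.72.

0.72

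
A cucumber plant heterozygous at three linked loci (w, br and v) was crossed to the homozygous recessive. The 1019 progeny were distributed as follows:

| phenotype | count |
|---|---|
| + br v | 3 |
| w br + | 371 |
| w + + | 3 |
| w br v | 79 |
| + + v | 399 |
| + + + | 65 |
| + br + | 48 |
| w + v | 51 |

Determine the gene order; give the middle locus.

br

The two most frequent reciprocal classes, w br + and + + v, are the parental types, so the F1 was w br + / + + v.
The two rarest classes, w + + and + br v, are the double crossovers. Comparing them with the parentals, only the br allele has switched, so br is the middle locus and the order is v – br – w.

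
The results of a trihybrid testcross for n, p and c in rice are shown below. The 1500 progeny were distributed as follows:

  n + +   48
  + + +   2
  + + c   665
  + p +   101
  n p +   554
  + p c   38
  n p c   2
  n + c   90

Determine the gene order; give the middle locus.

The two most frequent reciprocal classes, n p + and + + c, are the parental types, so the F1 was n p + / + + c.
The two rarest classes, n p c and + + +, are the double crossovers. Comparing them with the parentals, only the c allele has switched, so c is the middle locus and the order is n – c – p.

c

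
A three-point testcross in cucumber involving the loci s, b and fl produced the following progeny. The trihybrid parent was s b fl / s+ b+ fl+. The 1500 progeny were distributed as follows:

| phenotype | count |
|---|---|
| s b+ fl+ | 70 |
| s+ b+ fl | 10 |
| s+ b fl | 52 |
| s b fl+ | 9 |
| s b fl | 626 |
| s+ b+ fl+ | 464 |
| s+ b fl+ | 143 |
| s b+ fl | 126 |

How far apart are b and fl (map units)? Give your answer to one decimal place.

19.2 map units

The two rarest classes, s b fl+ and s+ b+ fl, are the double crossovers. Comparing them with the parentals, only the fl allele has switched, so fl is the middle locus and the order is s – fl – b.
Crossovers in the fl–b interval produce the single-crossover classes s b+ fl and s+ b fl+ (126 + 143 = 269) plus the double crossovers (19).
RF(fl–b) = (269 + 19) / 1500 = 288/1500 = 0.1920 → 19.2 map units.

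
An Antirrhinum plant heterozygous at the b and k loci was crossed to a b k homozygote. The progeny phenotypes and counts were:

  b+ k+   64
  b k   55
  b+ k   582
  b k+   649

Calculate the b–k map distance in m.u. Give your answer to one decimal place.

The two most frequent classes, b+ k (582) and b k+ (649), are the parental types, so the F1 was b+ k / b k+.
The recombinant classes are b+ k+ and b k: 64 + 55 = 119.
Recombination frequency = 119/1350 = 0.0881 ≈ 8.8%, i.e. 8.8 m.u.

8.8 m.u.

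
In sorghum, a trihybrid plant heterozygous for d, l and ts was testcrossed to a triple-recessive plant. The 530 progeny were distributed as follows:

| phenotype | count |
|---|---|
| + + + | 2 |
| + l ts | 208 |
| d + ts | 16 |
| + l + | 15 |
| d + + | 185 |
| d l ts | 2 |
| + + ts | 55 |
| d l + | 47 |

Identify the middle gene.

d

The two most frequent reciprocal classes, d + + and + l ts, are the parental types, so the F1 was d + + / + l ts.
The two rarest classes, + + + and d l ts, are the double crossovers. Comparing them with the parentals, only the d allele has switched, so d is the middle locus and the order is l – d – ts.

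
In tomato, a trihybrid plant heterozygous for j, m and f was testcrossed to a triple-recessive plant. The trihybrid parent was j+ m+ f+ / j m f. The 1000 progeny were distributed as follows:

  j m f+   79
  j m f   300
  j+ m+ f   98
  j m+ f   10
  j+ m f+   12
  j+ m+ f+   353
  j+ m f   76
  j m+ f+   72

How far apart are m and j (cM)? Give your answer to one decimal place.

17.0 cM

The two rarest classes, j+ m f+ and j m+ f, are the double crossovers. Comparing them with the parentals, only the m allele has switched, so m is the middle locus and the order is f – m – j.
Crossovers in the m–j interval produce the single-crossover classes j m+ f+ and j+ m f (72 + 76 = 148) plus the double crossovers (22).
RF(m–j) = (148 + 22) / 1000 = 170/1000 = 0.1700 → 17.0 cM.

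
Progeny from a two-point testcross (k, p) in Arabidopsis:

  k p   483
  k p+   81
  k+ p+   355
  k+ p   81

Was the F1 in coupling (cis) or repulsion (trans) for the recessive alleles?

The two most frequent classes are k+ p+ (355) and k p (483); these are the parental (non-recombinant) types.
So the F1 carried k+ p+ on one chromosome and k p on the other — the recessive alleles are on the same chromosome (cis / coupling).

cis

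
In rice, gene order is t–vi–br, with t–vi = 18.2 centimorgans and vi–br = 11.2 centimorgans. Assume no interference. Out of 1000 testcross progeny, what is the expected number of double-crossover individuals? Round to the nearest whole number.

Map distances give recombination frequencies of 0.182 and 0.112 for the two intervals.
With no interference, expected double-crossover frequency = 0.182 × 0.112 = 0.02038.
Expected number = 0.02038 × 1000 = 20.38 ≈ 20.

20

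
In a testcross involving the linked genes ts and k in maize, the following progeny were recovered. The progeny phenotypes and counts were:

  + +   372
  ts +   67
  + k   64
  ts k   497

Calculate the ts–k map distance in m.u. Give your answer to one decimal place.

13.1 m.u.

The two most frequent classes, + + (372) and ts k (497), are the parental types, so the F1 was + + / ts k.
The recombinant classes are + k and ts +: 64 + 67 = 131.
Recombination frequency = 131/1000 = 0.1310 ≈ 13.1%, i.e. 13.1 m.u.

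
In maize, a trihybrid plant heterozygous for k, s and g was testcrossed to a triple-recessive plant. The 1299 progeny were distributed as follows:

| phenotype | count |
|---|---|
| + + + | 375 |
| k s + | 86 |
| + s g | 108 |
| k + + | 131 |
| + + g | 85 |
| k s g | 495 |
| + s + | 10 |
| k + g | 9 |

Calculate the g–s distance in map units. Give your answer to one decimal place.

14.6 map units

The two most frequent reciprocal classes, k s g and + + +, are the parental types, so the F1 was k s g / + + +.
The two rarest classes, k + g and + s +, are the double crossovers. Comparing them with the parentals, only the s allele has switched, so s is the middle locus and the order is g – s – k.
Crossovers in the g–s interval produce the single-crossover classes k s + and + + g (86 + 85 = 171) plus the double crossovers (19).
RF(g–s) = (171 + 19) / 1299 = 190/1299 = 0.1463 → 14.6 map units.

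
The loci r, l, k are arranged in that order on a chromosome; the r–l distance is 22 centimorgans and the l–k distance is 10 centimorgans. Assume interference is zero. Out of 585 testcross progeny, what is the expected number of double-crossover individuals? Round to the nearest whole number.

Map distances give recombination frequencies of 0.220 and 0.100 for the two intervals.
With no interference, expected double-crossover frequency = 0.220 × 0.100 = 0.02200.
Expected number = 0.02200 × 585 = 12.87 ≈ 13.

13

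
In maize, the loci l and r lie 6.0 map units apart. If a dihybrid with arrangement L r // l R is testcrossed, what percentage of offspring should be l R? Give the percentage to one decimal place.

47.0%

A map distance of 6.0 map units corresponds to a recombination frequency of 0.060.
The F1 is L r / l R, so l R is a parental gamete class with expected frequency (1 − r)/2 = 0.940/2 = 0.4700.
That is 0.4700 = 47.0% of the progeny.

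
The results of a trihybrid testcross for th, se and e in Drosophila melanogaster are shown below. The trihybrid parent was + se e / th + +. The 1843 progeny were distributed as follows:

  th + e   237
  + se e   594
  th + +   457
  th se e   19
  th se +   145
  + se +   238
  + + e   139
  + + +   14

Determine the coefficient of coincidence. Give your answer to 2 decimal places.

The two rarest classes, th se e and + + +, are the double crossovers. Comparing them with the parentals, only the th allele has switched, so th is the middle locus and the order is se – th – e.
se–th: (284 + 33)/1843 = 0.1720; th–e: (475 + 33)/1843 = 0.2756.
Expected DCO frequency = 0.1720 × 0.2756 ≈ 0.04740; observed = 33/1843 ≈ 0.01791.
Coefficient of coincidence = 0.01791/0.04740 ≈ 0.38.

0.38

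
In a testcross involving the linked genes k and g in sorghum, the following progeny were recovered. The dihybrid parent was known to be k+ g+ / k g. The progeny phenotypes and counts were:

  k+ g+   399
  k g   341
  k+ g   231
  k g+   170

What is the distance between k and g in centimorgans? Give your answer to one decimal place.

35.1 centimorgans

The recombinant classes are k+ g and k g+: 231 + 170 = 401.
Recombination frequency = 401/1141 = 0.3514 ≈ 35.1%, i.e. 35.1 centimorgans.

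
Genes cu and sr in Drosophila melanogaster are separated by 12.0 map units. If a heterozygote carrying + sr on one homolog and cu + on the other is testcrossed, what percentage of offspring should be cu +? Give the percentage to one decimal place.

44.0%

A map distance of 12.0 map units corresponds to a recombination frequency of 0.120.
The F1 is + sr / cu +, so cu + is a parental gamete class with expected frequency (1 − r)/2 = 0.880/2 = 0.4400.
That is 0.4400 = 44.0% of the progeny.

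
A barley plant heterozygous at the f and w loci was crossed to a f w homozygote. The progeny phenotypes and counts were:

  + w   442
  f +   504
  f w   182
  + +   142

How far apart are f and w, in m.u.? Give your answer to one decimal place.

25.5 m.u.

The two most frequent classes, + w (442) and f + (504), are the parental types, so the F1 was + w / f +.
The recombinant classes are + + and f w: 142 + 182 = 324.
Recombination frequency = 324/1270 = 0.2551 ≈ 25.5%, i.e. 25.5 m.u.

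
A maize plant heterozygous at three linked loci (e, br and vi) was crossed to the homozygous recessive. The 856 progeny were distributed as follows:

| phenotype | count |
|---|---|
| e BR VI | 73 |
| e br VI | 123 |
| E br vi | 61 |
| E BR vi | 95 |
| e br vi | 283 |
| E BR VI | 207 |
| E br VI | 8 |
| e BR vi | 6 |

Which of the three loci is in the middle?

br

The two most frequent reciprocal classes, e br vi and E BR VI, are the parental types, so the F1 was e br vi / E BR VI.
The two rarest classes, e BR vi and E br VI, are the double crossovers. Comparing them with the parentals, only the br allele has switched, so br is the middle locus and the order is e – br – vi.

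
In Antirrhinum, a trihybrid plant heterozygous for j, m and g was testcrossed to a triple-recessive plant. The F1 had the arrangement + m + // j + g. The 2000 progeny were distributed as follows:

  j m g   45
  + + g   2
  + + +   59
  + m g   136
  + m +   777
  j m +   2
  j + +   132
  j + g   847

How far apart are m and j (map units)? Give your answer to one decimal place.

The two rarest classes, j m + and + + g, are the double crossovers. Comparing them with the parentals, only the j allele has switched, so j is the middle locus and the order is g – j – m.
Crossovers in the j–m interval produce the single-crossover classes + + + and j m g (59 + 45 = 104) plus the double crossovers (4).
RF(j–m) = (104 + 4) / 2000 = 108/2000 = 0.0540 → 5.4 map units.

5.4 map units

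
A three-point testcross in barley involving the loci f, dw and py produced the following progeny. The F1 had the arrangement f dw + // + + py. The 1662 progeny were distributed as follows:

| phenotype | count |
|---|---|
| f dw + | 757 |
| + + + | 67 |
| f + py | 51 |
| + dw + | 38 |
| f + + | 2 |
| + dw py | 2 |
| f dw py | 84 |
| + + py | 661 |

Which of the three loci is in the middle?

The two rarest classes, f + + and + dw py, are the double crossovers. Comparing them with the parentals, only the dw allele has switched, so dw is the middle locus and the order is py – dw – f.

dw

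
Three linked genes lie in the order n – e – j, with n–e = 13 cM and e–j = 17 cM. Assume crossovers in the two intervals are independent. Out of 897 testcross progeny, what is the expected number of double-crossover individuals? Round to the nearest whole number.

Map distances give recombination frequencies of 0.130 and 0.170 for the two intervals.
With no interference, expected double-crossover frequency = 0.130 × 0.170 = 0.02210.
Expected number = 0.02210 × 897 = 19.82 ≈ 20.

20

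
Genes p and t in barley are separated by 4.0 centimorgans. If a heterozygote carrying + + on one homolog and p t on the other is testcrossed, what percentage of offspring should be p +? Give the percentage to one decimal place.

A map distance of 4.0 centimorgans corresponds to a recombination frequency of 0.040.
The F1 is + + / p t, so p + is a recombinant gamete class with expected frequency r/2 = 0.040/2 = 0.0200.
That is 0.0200 = 2.0% of the progeny.

2.0%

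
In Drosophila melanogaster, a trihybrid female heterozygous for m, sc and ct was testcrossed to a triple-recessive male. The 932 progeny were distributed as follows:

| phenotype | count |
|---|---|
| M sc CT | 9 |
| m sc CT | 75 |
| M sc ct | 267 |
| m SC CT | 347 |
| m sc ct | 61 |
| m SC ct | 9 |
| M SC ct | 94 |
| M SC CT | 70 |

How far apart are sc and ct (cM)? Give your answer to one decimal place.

The two most frequent reciprocal classes, M sc ct and m SC CT, are the parental types, so the F1 was M sc ct / m SC CT.
The two rarest classes, M sc CT and m SC ct, are the double crossovers. Comparing them with the parentals, only the ct allele has switched, so ct is the middle locus and the order is m – ct – sc.
Crossovers in the ct–sc interval produce the single-crossover classes M SC ct and m sc CT (94 + 75 = 169) plus the double crossovers (18).
RF(ct–sc) = (169 + 18) / 932 = 187/932 = 0.2006 → 20.1 cM.

20.1 cM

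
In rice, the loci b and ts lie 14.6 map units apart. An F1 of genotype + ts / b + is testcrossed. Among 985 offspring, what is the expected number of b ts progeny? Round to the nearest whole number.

72

A map distance of 14.6 map units corresponds to a recombination frequency of 0.146.
The F1 is + ts / b +, so b ts is a recombinant gamete class with expected frequency r/2 = 0.146/2 = 0.0730.
Expected number = 0.0730 × 985 = 71.91 ≈ 72.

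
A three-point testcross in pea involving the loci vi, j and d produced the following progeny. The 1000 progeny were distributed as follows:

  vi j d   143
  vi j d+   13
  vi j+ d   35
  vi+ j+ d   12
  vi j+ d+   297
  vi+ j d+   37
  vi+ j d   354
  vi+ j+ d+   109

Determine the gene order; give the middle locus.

The two most frequent reciprocal classes, vi j+ d+ and vi+ j d, are the parental types, so the F1 was vi j+ d+ / vi+ j d.
The two rarest classes, vi j d+ and vi+ j+ d, are the double crossovers. Comparing them with the parentals, only the j allele has switched, so j is the middle locus and the order is vi – j – d.

j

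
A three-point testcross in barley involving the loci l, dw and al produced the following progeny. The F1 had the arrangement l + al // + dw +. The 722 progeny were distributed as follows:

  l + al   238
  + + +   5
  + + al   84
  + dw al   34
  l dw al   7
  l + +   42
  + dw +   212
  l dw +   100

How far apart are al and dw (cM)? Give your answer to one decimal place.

The two rarest classes, l dw al and + + +, are the double crossovers. Comparing them with the parentals, only the dw allele has switched, so dw is the middle locus and the order is l – dw – al.
Crossovers in the dw–al interval produce the single-crossover classes l + + and + dw al (42 + 34 = 76) plus the double crossovers (12).
RF(dw–al) = (76 + 12) / 722 = 88/722 = 0.1219 → 12.2 cM.

12.2 cM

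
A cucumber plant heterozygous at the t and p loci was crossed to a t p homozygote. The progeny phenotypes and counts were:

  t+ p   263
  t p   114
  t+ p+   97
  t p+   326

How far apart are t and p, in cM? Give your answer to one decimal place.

26.4 cM

The two most frequent classes, t+ p (263) and t p+ (326), are the parental types, so the F1 was t+ p / t p+.
The recombinant classes are t+ p+ and t p: 97 + 114 = 211.
Recombination frequency = 211/800 = 0.2637 ≈ 26.4%, i.e. 26.4 cM.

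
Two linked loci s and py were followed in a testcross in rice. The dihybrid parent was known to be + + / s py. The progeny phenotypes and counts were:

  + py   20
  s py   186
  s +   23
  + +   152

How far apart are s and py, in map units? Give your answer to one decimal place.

11.3 map units

The recombinant classes are + py and s +: 20 + 23 = 43.
Recombination frequency = 43/381 = 0.1129 ≈ 11.3%, i.e. 11.3 map units.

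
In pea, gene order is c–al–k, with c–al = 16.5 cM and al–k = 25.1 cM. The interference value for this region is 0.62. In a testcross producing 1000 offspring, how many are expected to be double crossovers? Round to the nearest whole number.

16

Map distances give recombination frequencies of 0.165 and 0.251 for the two intervals.
With interference 0.62 (so coincidence = 0.38), expected double-crossover frequency = 0.165 × 0.251 × 0.38 = 0.01574.
Expected number = 0.01574 × 1000 = 15.74 ≈ 16.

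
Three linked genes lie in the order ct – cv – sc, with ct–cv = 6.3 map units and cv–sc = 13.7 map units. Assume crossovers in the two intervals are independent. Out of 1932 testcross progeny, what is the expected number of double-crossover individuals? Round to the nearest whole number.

17

Map distances give recombination frequencies of 0.063 and 0.137 for the two intervals.
With no interference, expected double-crossover frequency = 0.063 × 0.137 = 0.00863.
Expected number = 0.00863 × 1932 = 16.68 ≈ 17.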